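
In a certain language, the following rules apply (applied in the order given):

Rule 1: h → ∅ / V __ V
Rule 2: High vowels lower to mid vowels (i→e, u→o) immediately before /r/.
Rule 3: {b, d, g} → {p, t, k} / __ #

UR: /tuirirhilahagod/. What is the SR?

Rule 1 (intervocalic h-deletion): /h/ occurs between vowels /a/ and /a/, so it deletes. /tuirirhilahagod/ → tuirirhilaagod.
Rule 2 (pre-rhotic lowering): /i/ is a high vowel immediately before /r/, so it lowers to [e]. /i/ is a high vowel immediately before /r/, so it lowers to [e]. /tuirirhilaagod/ → tuererhilaagod.
Rule 3 (final devoicing): /d/ is a voiced stop in word-final position, so it devoices to [t]. /tuererhilaagod/ → tuererhilaagot.

tuererhilaagot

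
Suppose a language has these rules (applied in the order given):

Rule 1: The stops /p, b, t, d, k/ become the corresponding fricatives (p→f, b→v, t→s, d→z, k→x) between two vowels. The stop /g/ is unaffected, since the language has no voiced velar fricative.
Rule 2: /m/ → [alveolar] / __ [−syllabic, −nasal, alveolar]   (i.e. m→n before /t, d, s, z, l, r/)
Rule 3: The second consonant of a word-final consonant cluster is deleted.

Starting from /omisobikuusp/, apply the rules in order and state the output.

Rule 1 (intervocalic spirantization): /b/ is a stop between vowels /o/ and /i/, so it spirantizes to the fricative [v]. /k/ is a stop between vowels /i/ and /u/, so it spirantizes to the fricative [x]. /omisobikuusp/ → omisovixuusp.
Rule 2 (nasal place assimilation): no segment meets the environment; /omisovixuusp/ is unchanged.
Rule 3 (final cluster simplification): /p/ is the second consonant of a word-final cluster /sp/, so it deletes. /omisovixuusp/ → omisovixuus.

omisovixuus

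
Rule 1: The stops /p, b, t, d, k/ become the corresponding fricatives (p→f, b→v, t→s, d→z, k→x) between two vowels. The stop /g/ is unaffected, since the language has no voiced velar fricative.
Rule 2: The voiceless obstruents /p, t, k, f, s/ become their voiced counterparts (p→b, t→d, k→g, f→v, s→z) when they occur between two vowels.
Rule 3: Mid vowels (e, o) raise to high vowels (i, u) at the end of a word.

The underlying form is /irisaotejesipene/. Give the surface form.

irizaozejeziveni

Rule 1 (intervocalic spirantization): /t/ is a stop between vowels /o/ and /e/, so it spirantizes to the fricative [s]. /p/ is a stop between vowels /i/ and /e/, so it spirantizes to the fricative [f]. /irisaotejesipene/ → irisaosejesifene.
Rule 2 (intervocalic voicing): /s/ is a voiceless obstruent between vowels /i/ and /a/, so it voices to [z]. /s/ is a voiceless obstruent between vowels /o/ and /e/, so it voices to [z]. /s/ is a voiceless obstruent between vowels /e/ and /i/, so it voices to [z]. /f/ is a voiceless obstruent between vowels /i/ and /e/, so it voices to [v]. /irisaosejesifene/ → irizaozejezivene.
Rule 3 (final vowel raising): /e/ is a mid vowel in word-final position, so it raises to [i]. /irizaozejezivene/ → irizaozejeziveni.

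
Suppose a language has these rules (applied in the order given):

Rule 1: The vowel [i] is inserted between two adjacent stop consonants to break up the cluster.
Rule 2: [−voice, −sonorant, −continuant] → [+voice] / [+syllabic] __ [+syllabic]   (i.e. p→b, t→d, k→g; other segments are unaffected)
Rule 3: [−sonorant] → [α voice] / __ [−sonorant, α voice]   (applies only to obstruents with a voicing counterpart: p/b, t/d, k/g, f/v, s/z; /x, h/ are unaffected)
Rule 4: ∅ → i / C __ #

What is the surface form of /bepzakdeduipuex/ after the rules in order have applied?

bebzagideduibuexi

Rule 1 (stop-cluster i-epenthesis): /k/ and /d/ form a stop–stop cluster, so [i] is inserted between them. /bepzakdeduipuex/ → bepzakideduipuex.
Rule 2 (intervocalic voicing): /k/ is a voiceless stop between vowels /a/ and /i/, so it voices to [g]. /p/ is a voiceless stop between vowels /i/ and /u/, so it voices to [b]. /bepzakideduipuex/ → bepzagideduibuex.
Rule 3 (regressive voicing assimilation): /p/ precedes the voiced obstruent /z/, so it voices to [b] by assimilation. /bepzagideduibuex/ → bebzagideduibuex.
Rule 4 (final i-epenthesis): the form ends in the consonant /x/, so [i] is inserted word-finally. /bebzagideduibuex/ → bebzagideduibuexi.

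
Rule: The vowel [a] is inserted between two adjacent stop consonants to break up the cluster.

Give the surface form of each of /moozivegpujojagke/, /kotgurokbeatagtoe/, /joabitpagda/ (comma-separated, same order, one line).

/moozivegpujojagke/: /g/ and /p/ form a stop–stop cluster, so [a] is inserted between them. /g/ and /k/ form a stop–stop cluster, so [a] is inserted between them. → [moozivegapujojagake].
/kotgurokbeatagtoe/: /t/ and /g/ form a stop–stop cluster, so [a] is inserted between them. /k/ and /b/ form a stop–stop cluster, so [a] is inserted between them. /g/ and /t/ form a stop–stop cluster, so [a] is inserted between them. → [kotagurokabeatagatoe].
/joabitpagda/: /t/ and /p/ form a stop–stop cluster, so [a] is inserted between them. /g/ and /d/ form a stop–stop cluster, so [a] is inserted between them. → [joabitapagada].

moozivegapujojagake, kotagurokabeatagatoe, joabitapagada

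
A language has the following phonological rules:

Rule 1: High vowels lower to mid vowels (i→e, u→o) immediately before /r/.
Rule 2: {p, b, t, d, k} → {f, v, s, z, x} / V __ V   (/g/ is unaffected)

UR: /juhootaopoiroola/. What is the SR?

juhoosaofoeroola

Rule 1 (pre-rhotic lowering): /i/ is a high vowel immediately before /r/, so it lowers to [e]. /juhootaopoiroola/ → juhootaopoeroola.
Rule 2 (intervocalic spirantization): /t/ is a stop between vowels /o/ and /a/, so it spirantizes to the fricative [s]. /p/ is a stop between vowels /o/ and /o/, so it spirantizes to the fricative [f]. /juhootaopoeroola/ → juhoosaofoeroola.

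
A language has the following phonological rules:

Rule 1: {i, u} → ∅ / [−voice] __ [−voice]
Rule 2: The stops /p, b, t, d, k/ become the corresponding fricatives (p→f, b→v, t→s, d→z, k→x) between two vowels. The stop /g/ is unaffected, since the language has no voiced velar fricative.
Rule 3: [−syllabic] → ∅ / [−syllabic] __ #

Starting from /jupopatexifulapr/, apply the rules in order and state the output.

Rule 1 (high vowel syncope): /i/ is a high vowel flanked by voiceless consonants /x/ and /f/, so it deletes. /jupopatexifulapr/ → jupopatexfulapr.
Rule 2 (intervocalic spirantization): /p/ is a stop between vowels /u/ and /o/, so it spirantizes to the fricative [f]. /p/ is a stop between vowels /o/ and /a/, so it spirantizes to the fricative [f]. /t/ is a stop between vowels /a/ and /e/, so it spirantizes to the fricative [s]. /jupopatexfulapr/ → jufofasexfulapr.
Rule 3 (final cluster simplification): /r/ is the second consonant of a word-final cluster /pr/, so it deletes. /jufofasexfulapr/ → jufofasexfulap.

jufofasexfulap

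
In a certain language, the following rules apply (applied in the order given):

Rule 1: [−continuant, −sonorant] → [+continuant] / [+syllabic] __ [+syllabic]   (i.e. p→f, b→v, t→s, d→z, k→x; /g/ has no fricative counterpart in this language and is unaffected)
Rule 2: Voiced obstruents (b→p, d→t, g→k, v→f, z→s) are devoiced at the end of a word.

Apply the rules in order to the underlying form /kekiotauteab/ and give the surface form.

Rule 1 (intervocalic spirantization): /k/ is a stop between vowels /e/ and /i/, so it spirantizes to the fricative [x]. /t/ is a stop between vowels /o/ and /a/, so it spirantizes to the fricative [s]. /t/ is a stop between vowels /u/ and /e/, so it spirantizes to the fricative [s]. /kekiotauteab/ → kexiosauseab.
Rule 2 (final devoicing): /b/ is a voiced obstruent in word-final position, so it devoices to [p]. /kexiosauseab/ → kexiosauseap.

kexiosauseap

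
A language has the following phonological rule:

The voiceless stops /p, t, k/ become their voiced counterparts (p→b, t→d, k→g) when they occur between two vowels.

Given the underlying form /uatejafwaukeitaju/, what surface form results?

/t/ is a voiceless stop between vowels /a/ and /e/, so it voices to [d].
/k/ is a voiceless stop between vowels /u/ and /e/, so it voices to [g].
/t/ is a voiceless stop between vowels /i/ and /a/, so it voices to [d].
Surface form: [uadejafwaugeidaju].

uadejafwaugeidaju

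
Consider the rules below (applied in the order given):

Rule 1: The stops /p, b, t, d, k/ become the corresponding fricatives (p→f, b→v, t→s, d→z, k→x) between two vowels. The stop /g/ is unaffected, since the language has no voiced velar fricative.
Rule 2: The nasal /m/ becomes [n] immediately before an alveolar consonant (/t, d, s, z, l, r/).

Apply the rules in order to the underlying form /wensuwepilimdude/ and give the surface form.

Rule 1 (intervocalic spirantization): /p/ is a stop between vowels /e/ and /i/, so it spirantizes to the fricative [f]. /d/ is a stop between vowels /u/ and /e/, so it spirantizes to the fricative [z]. /wensuwepilimdude/ → wensuwefilimduze.
Rule 2 (nasal place assimilation): /m/ precedes the alveolar consonant /d/, so it assimilates in place to [n]. /wensuwefilimduze/ → wensuwefilinduze.

wensuwefilinduze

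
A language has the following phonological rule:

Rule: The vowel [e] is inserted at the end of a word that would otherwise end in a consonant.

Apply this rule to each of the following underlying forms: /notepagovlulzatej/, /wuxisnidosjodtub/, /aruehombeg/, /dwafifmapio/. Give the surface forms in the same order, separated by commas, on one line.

notepagovlulzateje, wuxisnidosjodtube, aruehombege, dwafifmapio

/notepagovlulzatej/: the form ends in the consonant /j/, so [e] is inserted word-finally. → [notepagovlulzateje].
/wuxisnidosjodtub/: the form ends in the consonant /b/, so [e] is inserted word-finally. → [wuxisnidosjodtube].
/aruehombeg/: the form ends in the consonant /g/, so [e] is inserted word-finally. → [aruehombege].
/dwafifmapio/: the rule's environment is not met; surfaces unchanged as [dwafifmapio].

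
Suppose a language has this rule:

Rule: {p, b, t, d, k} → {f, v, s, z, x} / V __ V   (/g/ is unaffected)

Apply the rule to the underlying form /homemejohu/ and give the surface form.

No segment of /homemejohu/ meets the structural description of the rule, so the form surfaces unchanged.

homemejohu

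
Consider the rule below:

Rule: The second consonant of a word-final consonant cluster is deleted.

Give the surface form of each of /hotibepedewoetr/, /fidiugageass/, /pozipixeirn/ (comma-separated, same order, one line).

/hotibepedewoetr/: /r/ is the second consonant of a word-final cluster /tr/, so it deletes. → [hotibepedewoet].
/fidiugageass/: /s/ is the second consonant of a word-final cluster /ss/, so it deletes. → [fidiugageas].
/pozipixeirn/: /n/ is the second consonant of a word-final cluster /rn/, so it deletes. → [pozipixeir].

hotibepedewoet, fidiugageas, pozipixeir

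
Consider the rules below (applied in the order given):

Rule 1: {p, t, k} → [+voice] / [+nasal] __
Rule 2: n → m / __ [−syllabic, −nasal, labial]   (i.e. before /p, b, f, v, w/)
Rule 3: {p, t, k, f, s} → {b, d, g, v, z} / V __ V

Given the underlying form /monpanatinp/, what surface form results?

mombanadimb

Rule 1 (post-nasal voicing): /p/ is a voiceless stop immediately after the nasal /n/, so it voices to [b]. /p/ is a voiceless stop immediately after the nasal /n/, so it voices to [b]. /monpanatinp/ → monbanatinb.
Rule 2 (nasal place assimilation): /n/ precedes the labial consonant /b/, so it assimilates in place to [m]. /n/ precedes the labial consonant /b/, so it assimilates in place to [m]. /monbanatinb/ → mombanatimb.
Rule 3 (intervocalic voicing): /t/ is a voiceless obstruent between vowels /a/ and /i/, so it voices to [d]. /mombanatimb/ → mombanadimb.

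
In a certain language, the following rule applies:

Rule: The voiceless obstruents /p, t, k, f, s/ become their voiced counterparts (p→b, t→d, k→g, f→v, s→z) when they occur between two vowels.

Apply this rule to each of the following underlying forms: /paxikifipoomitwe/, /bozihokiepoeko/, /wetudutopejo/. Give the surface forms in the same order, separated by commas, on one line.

paxigiviboomitwe, bozihogieboego, wedududobejo

/paxikifipoomitwe/: /k/ is a voiceless obstruent between vowels /i/ and /i/, so it voices to [g]. /f/ is a voiceless obstruent between vowels /i/ and /i/, so it voices to [v]. /p/ is a voiceless obstruent between vowels /i/ and /o/, so it voices to [b]. → [paxigiviboomitwe].
/bozihokiepoeko/: /k/ is a voiceless obstruent between vowels /o/ and /i/, so it voices to [g]. /p/ is a voiceless obstruent between vowels /e/ and /o/, so it voices to [b]. /k/ is a voiceless obstruent between vowels /e/ and /o/, so it voices to [g]. → [bozihogieboego].
/wetudutopejo/: /t/ is a voiceless obstruent between vowels /e/ and /u/, so it voices to [d]. /t/ is a voiceless obstruent between vowels /u/ and /o/, so it voices to [d]. /p/ is a voiceless obstruent between vowels /o/ and /e/, so it voices to [b]. → [wedududobejo].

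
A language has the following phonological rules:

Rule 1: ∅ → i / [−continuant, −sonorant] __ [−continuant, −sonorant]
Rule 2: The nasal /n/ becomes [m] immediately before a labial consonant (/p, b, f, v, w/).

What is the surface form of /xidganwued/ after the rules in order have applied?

xidigamwued

Rule 1 (stop-cluster i-epenthesis): /d/ and /g/ form a stop–stop cluster, so [i] is inserted between them. /xidganwued/ → xidiganwued.
Rule 2 (nasal place assimilation): /n/ precedes the labial consonant /w/, so it assimilates in place to [m]. /xidiganwued/ → xidigamwued.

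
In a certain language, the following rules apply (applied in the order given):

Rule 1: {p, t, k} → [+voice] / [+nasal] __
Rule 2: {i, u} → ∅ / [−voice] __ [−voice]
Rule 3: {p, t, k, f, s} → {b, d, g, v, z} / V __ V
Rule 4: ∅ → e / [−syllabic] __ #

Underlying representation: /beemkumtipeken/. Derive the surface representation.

Rule 1 (post-nasal voicing): /k/ is a voiceless stop immediately after the nasal /m/, so it voices to [g]. /t/ is a voiceless stop immediately after the nasal /m/, so it voices to [d]. /beemkumtipeken/ → beemgumdipeken.
Rule 2 (high vowel syncope): no segment meets the environment; /beemgumdipeken/ is unchanged.
Rule 3 (intervocalic voicing): /p/ is a voiceless obstruent between vowels /i/ and /e/, so it voices to [b]. /k/ is a voiceless obstruent between vowels /e/ and /e/, so it voices to [g]. /beemgumdipeken/ → beemgumdibegen.
Rule 4 (final e-epenthesis): the form ends in the consonant /n/, so [e] is inserted word-finally. /beemgumdibegen/ → beemgumdibegene.

beemgumdibegene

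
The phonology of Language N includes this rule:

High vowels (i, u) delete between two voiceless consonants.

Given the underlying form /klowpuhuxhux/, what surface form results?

/u/ is a high vowel flanked by voiceless consonants /p/ and /h/, so it deletes.
/u/ is a high vowel flanked by voiceless consonants /h/ and /x/, so it deletes.
/u/ is a high vowel flanked by voiceless consonants /h/ and /x/, so it deletes.
Surface form: [klowphxhx].

klowphxhx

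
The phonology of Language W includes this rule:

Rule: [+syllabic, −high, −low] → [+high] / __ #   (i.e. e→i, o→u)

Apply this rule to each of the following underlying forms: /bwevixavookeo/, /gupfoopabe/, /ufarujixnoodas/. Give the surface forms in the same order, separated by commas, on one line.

/bwevixavookeo/: /o/ is a mid vowel in word-final position, so it raises to [u]. → [bwevixavookeu].
/gupfoopabe/: /e/ is a mid vowel in word-final position, so it raises to [i]. → [gupfoopabi].
/ufarujixnoodas/: the rule's environment is not met; surfaces unchanged as [ufarujixnoodas].

bwevixavookeu, gupfoopabi, ufarujixnoodas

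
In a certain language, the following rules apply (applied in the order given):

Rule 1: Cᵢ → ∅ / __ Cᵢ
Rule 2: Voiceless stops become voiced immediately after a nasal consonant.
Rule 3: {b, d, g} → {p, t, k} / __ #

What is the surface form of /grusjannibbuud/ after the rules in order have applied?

Rule 1 (degemination): /nn/ is a geminate; the first /n/ deletes. /bb/ is a geminate; the first /b/ deletes. /grusjannibbuud/ → grusjanibuud.
Rule 2 (post-nasal voicing): no segment meets the environment; /grusjanibuud/ is unchanged.
Rule 3 (final devoicing): /d/ is a voiced stop in word-final position, so it devoices to [t]. /grusjanibuud/ → grusjanibuut.

grusjanibuut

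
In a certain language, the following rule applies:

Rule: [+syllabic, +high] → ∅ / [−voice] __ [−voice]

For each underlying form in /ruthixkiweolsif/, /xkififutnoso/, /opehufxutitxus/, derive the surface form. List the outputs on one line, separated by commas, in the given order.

ruthxkiweolsf, xkfftnoso, opehfxttxs

/ruthixkiweolsif/: /i/ is a high vowel flanked by voiceless consonants /h/ and /x/, so it deletes. /i/ is a high vowel flanked by voiceless consonants /s/ and /f/, so it deletes. → [ruthxkiweolsf].
/xkififutnoso/: /i/ is a high vowel flanked by voiceless consonants /k/ and /f/, so it deletes. /i/ is a high vowel flanked by voiceless consonants /f/ and /f/, so it deletes. /u/ is a high vowel flanked by voiceless consonants /f/ and /t/, so it deletes. → [xkfftnoso].
/opehufxutitxus/: /u/ is a high vowel flanked by voiceless consonants /h/ and /f/, so it deletes. /u/ is a high vowel flanked by voiceless consonants /x/ and /t/, so it deletes. /i/ is a high vowel flanked by voiceless consonants /t/ and /t/, so it deletes. /u/ is a high vowel flanked by voiceless consonants /x/ and /s/, so it deletes. → [opehfxttxs].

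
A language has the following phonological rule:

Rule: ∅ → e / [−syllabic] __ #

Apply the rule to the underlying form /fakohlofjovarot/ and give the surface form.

fakohlofjovarote

the form ends in the consonant /t/, so [e] is inserted word-finally.
Surface form: [fakohlofjovarote].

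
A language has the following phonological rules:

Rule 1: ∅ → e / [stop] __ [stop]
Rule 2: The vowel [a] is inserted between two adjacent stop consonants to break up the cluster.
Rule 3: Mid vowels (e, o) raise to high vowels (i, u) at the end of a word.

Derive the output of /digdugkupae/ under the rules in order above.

Rule 1 (stop-cluster e-epenthesis): /g/ and /d/ form a stop–stop cluster, so [e] is inserted between them. /g/ and /k/ form a stop–stop cluster, so [e] is inserted between them. /digdugkupae/ → digedugekupae.
Rule 2 (stop-cluster a-epenthesis): no segment meets the environment; /digedugekupae/ is unchanged.
Rule 3 (final vowel raising): /e/ is a mid vowel in word-final position, so it raises to [i]. /digedugekupae/ → digedugekupai.

digedugekupai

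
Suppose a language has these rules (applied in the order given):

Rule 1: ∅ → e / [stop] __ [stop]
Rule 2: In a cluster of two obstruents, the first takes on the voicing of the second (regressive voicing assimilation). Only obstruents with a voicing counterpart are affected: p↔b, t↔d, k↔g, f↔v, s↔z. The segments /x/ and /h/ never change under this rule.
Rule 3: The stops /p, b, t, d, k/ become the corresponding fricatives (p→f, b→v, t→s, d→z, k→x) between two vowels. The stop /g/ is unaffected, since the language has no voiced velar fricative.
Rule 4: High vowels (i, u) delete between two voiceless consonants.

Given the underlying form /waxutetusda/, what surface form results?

waxsesuzda

Rule 1 (stop-cluster e-epenthesis): no segment meets the environment; /waxutetusda/ is unchanged.
Rule 2 (regressive voicing assimilation): /s/ precedes the voiced obstruent /d/, so it voices to [z] by assimilation. /waxutetusda/ → waxutetuzda.
Rule 3 (intervocalic spirantization): /t/ is a stop between vowels /u/ and /e/, so it spirantizes to the fricative [s]. /t/ is a stop between vowels /e/ and /u/, so it spirantizes to the fricative [s]. /waxutetuzda/ → waxusesuzda.
Rule 4 (high vowel syncope): /u/ is a high vowel flanked by voiceless consonants /x/ and /s/, so it deletes. /waxusesuzda/ → waxsesuzda.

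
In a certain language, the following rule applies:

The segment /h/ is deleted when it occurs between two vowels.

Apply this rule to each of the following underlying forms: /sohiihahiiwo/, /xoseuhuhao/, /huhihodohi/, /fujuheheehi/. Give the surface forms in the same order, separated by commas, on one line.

/sohiihahiiwo/: /h/ occurs between vowels /o/ and /i/, so it deletes. /h/ occurs between vowels /i/ and /a/, so it deletes. /h/ occurs between vowels /a/ and /i/, so it deletes. → [soiiaiiwo].
/xoseuhuhao/: /h/ occurs between vowels /u/ and /u/, so it deletes. /h/ occurs between vowels /u/ and /a/, so it deletes. → [xoseuuao].
/huhihodohi/: /h/ occurs between vowels /u/ and /i/, so it deletes. /h/ occurs between vowels /i/ and /o/, so it deletes. /h/ occurs between vowels /o/ and /i/, so it deletes. → [huiodoi].
/fujuheheehi/: /h/ occurs between vowels /u/ and /e/, so it deletes. /h/ occurs between vowels /e/ and /e/, so it deletes. /h/ occurs between vowels /e/ and /i/, so it deletes. → [fujueeei].

soiiaiiwo, xoseuuao, huiodoi, fujueeei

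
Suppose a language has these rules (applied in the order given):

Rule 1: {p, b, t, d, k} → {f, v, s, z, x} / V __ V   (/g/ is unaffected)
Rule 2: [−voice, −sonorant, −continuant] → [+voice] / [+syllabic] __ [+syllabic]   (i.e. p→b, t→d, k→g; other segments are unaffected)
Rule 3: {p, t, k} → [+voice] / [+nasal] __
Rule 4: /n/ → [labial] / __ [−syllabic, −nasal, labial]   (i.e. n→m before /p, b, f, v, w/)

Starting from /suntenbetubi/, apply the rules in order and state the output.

Rule 1 (intervocalic spirantization): /t/ is a stop between vowels /e/ and /u/, so it spirantizes to the fricative [s]. /b/ is a stop between vowels /u/ and /i/, so it spirantizes to the fricative [v]. /suntenbetubi/ → suntenbesuvi.
Rule 2 (intervocalic voicing): no segment meets the environment; /suntenbesuvi/ is unchanged.
Rule 3 (post-nasal voicing): /t/ is a voiceless stop immediately after the nasal /n/, so it voices to [d]. /suntenbesuvi/ → sundenbesuvi.
Rule 4 (nasal place assimilation): /n/ precedes the labial consonant /b/, so it assimilates in place to [m]. /sundenbesuvi/ → sundembesuvi.

sundembesuvi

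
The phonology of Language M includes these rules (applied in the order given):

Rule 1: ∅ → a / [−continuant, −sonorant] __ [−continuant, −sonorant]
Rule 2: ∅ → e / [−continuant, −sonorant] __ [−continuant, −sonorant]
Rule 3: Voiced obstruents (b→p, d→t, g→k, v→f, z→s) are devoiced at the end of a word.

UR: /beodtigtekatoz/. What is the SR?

Rule 1 (stop-cluster a-epenthesis): /d/ and /t/ form a stop–stop cluster, so [a] is inserted between them. /g/ and /t/ form a stop–stop cluster, so [a] is inserted between them. /beodtigtekatoz/ → beodatigatekatoz.
Rule 2 (stop-cluster e-epenthesis): no segment meets the environment; /beodatigatekatoz/ is unchanged.
Rule 3 (final devoicing): /z/ is a voiced obstruent in word-final position, so it devoices to [s]. /beodatigatekatoz/ → beodatigatekatos.

beodatigatekatos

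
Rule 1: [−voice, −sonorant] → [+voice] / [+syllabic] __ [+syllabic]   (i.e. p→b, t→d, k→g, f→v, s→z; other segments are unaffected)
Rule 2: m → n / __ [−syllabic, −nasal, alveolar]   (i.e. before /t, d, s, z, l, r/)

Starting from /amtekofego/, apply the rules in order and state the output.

antegovego

Rule 1 (intervocalic voicing): /k/ is a voiceless obstruent between vowels /e/ and /o/, so it voices to [g]. /f/ is a voiceless obstruent between vowels /o/ and /e/, so it voices to [v]. /amtekofego/ → amtegovego.
Rule 2 (nasal place assimilation): /m/ precedes the alveolar consonant /t/, so it assimilates in place to [n]. /amtegovego/ → antegovego.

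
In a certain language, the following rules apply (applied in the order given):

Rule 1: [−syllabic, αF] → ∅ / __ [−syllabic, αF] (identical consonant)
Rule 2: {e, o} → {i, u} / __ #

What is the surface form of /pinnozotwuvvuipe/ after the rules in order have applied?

pinozotwuvuipi

Rule 1 (degemination): /nn/ is a geminate; the first /n/ deletes. /vv/ is a geminate; the first /v/ deletes. /pinnozotwuvvuipe/ → pinozotwuvuipe.
Rule 2 (final vowel raising): /e/ is a mid vowel in word-final position, so it raises to [i]. /pinozotwuvuipe/ → pinozotwuvuipi.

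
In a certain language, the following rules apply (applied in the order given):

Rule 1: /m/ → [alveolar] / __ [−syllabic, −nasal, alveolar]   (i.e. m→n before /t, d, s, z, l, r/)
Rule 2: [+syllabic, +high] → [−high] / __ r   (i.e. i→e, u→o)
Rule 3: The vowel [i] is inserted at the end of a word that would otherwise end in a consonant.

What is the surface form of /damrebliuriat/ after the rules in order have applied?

danreblioriati

Rule 1 (nasal place assimilation): /m/ precedes the alveolar consonant /r/, so it assimilates in place to [n]. /damrebliuriat/ → danrebliuriat.
Rule 2 (pre-rhotic lowering): /u/ is a high vowel immediately before /r/, so it lowers to [o]. /danrebliuriat/ → danreblioriat.
Rule 3 (final i-epenthesis): the form ends in the consonant /t/, so [i] is inserted word-finally. /danreblioriat/ → danreblioriati.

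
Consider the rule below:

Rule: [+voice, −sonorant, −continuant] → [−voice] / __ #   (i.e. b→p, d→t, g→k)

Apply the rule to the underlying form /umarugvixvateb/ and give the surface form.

umarugvixvatep

/b/ is a voiced stop in word-final position, so it devoices to [p].
The other instance of /g/ does not occur in the required environment and remains unchanged.
Surface form: [umarugvixvatep].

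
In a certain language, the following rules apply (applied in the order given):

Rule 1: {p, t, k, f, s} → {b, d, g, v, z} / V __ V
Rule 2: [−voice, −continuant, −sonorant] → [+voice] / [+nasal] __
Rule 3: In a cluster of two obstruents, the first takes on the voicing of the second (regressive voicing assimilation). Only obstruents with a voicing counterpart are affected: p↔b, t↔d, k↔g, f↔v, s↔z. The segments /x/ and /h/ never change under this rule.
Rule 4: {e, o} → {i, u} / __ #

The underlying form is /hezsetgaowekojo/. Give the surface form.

hessedgaowegoju

Rule 1 (intervocalic voicing): /k/ is a voiceless obstruent between vowels /e/ and /o/, so it voices to [g]. /hezsetgaowekojo/ → hezsetgaowegojo.
Rule 2 (post-nasal voicing): no segment meets the environment; /hezsetgaowegojo/ is unchanged.
Rule 3 (regressive voicing assimilation): /z/ precedes the voiceless obstruent /s/, so it devoices to [s] by assimilation. /t/ precedes the voiced obstruent /g/, so it voices to [d] by assimilation. /hezsetgaowegojo/ → hessedgaowegojo.
Rule 4 (final vowel raising): /o/ is a mid vowel in word-final position, so it raises to [u]. /hessedgaowegojo/ → hessedgaowegoju.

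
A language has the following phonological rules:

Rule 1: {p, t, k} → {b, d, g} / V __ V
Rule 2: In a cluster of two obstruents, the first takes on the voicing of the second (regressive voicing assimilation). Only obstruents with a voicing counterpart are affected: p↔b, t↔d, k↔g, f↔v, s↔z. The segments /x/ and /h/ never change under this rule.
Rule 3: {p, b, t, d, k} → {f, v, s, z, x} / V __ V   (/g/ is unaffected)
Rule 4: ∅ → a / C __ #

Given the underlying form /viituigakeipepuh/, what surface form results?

Rule 1 (intervocalic voicing): /t/ is a voiceless stop between vowels /i/ and /u/, so it voices to [d]. /k/ is a voiceless stop between vowels /a/ and /e/, so it voices to [g]. /p/ is a voiceless stop between vowels /i/ and /e/, so it voices to [b]. /p/ is a voiceless stop between vowels /e/ and /u/, so it voices to [b]. /viituigakeipepuh/ → viiduigageibebuh.
Rule 2 (regressive voicing assimilation): no segment meets the environment; /viiduigageibebuh/ is unchanged.
Rule 3 (intervocalic spirantization): /d/ is a stop between vowels /i/ and /u/, so it spirantizes to the fricative [z]. /b/ is a stop between vowels /i/ and /e/, so it spirantizes to the fricative [v]. /b/ is a stop between vowels /e/ and /u/, so it spirantizes to the fricative [v]. /viiduigageibebuh/ → viizuigageivevuh.
Rule 4 (final a-epenthesis): the form ends in the consonant /h/, so [a] is inserted word-finally. /viizuigageivevuh/ → viizuigageivevuha.

viizuigageivevuha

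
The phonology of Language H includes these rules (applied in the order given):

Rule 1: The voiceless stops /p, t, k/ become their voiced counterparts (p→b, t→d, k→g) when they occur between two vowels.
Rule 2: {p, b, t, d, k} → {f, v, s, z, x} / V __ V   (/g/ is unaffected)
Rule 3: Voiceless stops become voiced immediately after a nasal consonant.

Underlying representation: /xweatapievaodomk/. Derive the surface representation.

Rule 1 (intervocalic voicing): /t/ is a voiceless stop between vowels /a/ and /a/, so it voices to [d]. /p/ is a voiceless stop between vowels /a/ and /i/, so it voices to [b]. /xweatapievaodomk/ → xweadabievaodomk.
Rule 2 (intervocalic spirantization): /d/ is a stop between vowels /a/ and /a/, so it spirantizes to the fricative [z]. /b/ is a stop between vowels /a/ and /i/, so it spirantizes to the fricative [v]. /d/ is a stop between vowels /o/ and /o/, so it spirantizes to the fricative [z]. /xweadabievaodomk/ → xweazavievaozomk.
Rule 3 (post-nasal voicing): /k/ is a voiceless stop immediately after the nasal /m/, so it voices to [g]. /xweazavievaozomk/ → xweazavievaozomg.

xweazavievaozomg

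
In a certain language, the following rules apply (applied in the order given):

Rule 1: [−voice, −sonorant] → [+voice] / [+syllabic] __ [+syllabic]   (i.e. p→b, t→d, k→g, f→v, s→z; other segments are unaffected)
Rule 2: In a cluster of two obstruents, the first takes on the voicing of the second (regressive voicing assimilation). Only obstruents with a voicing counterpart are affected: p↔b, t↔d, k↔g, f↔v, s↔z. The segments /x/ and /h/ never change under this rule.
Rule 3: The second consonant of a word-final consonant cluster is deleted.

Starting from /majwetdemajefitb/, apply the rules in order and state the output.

majweddemajevid

Rule 1 (intervocalic voicing): /f/ is a voiceless obstruent between vowels /e/ and /i/, so it voices to [v]. /majwetdemajefitb/ → majwetdemajevitb.
Rule 2 (regressive voicing assimilation): /t/ precedes the voiced obstruent /d/, so it voices to [d] by assimilation. /t/ precedes the voiced obstruent /b/, so it voices to [d] by assimilation. /majwetdemajevitb/ → majweddemajevidb.
Rule 3 (final cluster simplification): /b/ is the second consonant of a word-final cluster /db/, so it deletes. /majweddemajevidb/ → majweddemajevid.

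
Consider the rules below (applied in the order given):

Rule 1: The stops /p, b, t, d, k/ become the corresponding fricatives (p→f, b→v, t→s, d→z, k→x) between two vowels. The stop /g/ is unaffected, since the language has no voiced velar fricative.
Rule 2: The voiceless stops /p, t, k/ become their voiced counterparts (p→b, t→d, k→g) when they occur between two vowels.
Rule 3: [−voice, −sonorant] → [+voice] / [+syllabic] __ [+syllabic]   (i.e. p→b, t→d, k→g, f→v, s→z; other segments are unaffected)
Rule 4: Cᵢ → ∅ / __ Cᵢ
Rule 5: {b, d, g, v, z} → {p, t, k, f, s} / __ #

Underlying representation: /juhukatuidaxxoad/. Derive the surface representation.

Rule 1 (intervocalic spirantization): /k/ is a stop between vowels /u/ and /a/, so it spirantizes to the fricative [x]. /t/ is a stop between vowels /a/ and /u/, so it spirantizes to the fricative [s]. /d/ is a stop between vowels /i/ and /a/, so it spirantizes to the fricative [z]. /juhukatuidaxxoad/ → juhuxasuizaxxoad.
Rule 2 (intervocalic voicing): no segment meets the environment; /juhuxasuizaxxoad/ is unchanged.
Rule 3 (intervocalic voicing): /s/ is a voiceless obstruent between vowels /a/ and /u/, so it voices to [z]. /juhuxasuizaxxoad/ → juhuxazuizaxxoad.
Rule 4 (degemination): /xx/ is a geminate; the first /x/ deletes. /juhuxazuizaxxoad/ → juhuxazuizaxoad.
Rule 5 (final devoicing): /d/ is a voiced obstruent in word-final position, so it devoices to [t]. /juhuxazuizaxoad/ → juhuxazuizaxoat.

juhuxazuizaxoat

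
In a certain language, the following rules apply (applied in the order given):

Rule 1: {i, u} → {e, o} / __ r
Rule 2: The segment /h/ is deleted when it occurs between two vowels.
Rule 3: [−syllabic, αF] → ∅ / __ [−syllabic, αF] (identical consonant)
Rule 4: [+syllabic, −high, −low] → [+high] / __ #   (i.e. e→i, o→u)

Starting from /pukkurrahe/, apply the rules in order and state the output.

pukorai

Rule 1 (pre-rhotic lowering): /u/ is a high vowel immediately before /r/, so it lowers to [o]. /pukkurrahe/ → pukkorrahe.
Rule 2 (intervocalic h-deletion): /h/ occurs between vowels /a/ and /e/, so it deletes. /pukkorrahe/ → pukkorrae.
Rule 3 (degemination): /kk/ is a geminate; the first /k/ deletes. /rr/ is a geminate; the first /r/ deletes. /pukkorrae/ → pukorae.
Rule 4 (final vowel raising): /e/ is a mid vowel in word-final position, so it raises to [i]. /pukorae/ → pukorai.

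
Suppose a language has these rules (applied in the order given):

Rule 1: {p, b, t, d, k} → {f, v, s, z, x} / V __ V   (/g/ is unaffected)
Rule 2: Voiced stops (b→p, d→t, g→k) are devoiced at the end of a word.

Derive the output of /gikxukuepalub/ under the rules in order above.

Rule 1 (intervocalic spirantization): /k/ is a stop between vowels /u/ and /u/, so it spirantizes to the fricative [x]. /p/ is a stop between vowels /e/ and /a/, so it spirantizes to the fricative [f]. /gikxukuepalub/ → gikxuxuefalub.
Rule 2 (final devoicing): /b/ is a voiced stop in word-final position, so it devoices to [p]. /gikxuxuefalub/ → gikxuxuefalup.

gikxuxuefalup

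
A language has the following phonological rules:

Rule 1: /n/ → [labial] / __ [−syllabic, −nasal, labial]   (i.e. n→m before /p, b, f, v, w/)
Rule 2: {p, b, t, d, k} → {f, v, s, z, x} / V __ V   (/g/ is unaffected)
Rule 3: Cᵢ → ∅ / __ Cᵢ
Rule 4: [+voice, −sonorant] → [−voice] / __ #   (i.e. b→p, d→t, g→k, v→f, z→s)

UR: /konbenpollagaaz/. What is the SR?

kombempolagaas

Rule 1 (nasal place assimilation): /n/ precedes the labial consonant /b/, so it assimilates in place to [m]. /n/ precedes the labial consonant /p/, so it assimilates in place to [m]. /konbenpollagaaz/ → kombempollagaaz.
Rule 2 (intervocalic spirantization): no segment meets the environment; /kombempollagaaz/ is unchanged.
Rule 3 (degemination): /ll/ is a geminate; the first /l/ deletes. /kombempollagaaz/ → kombempolagaaz.
Rule 4 (final devoicing): /z/ is a voiced obstruent in word-final position, so it devoices to [s]. /kombempolagaaz/ → kombempolagaas.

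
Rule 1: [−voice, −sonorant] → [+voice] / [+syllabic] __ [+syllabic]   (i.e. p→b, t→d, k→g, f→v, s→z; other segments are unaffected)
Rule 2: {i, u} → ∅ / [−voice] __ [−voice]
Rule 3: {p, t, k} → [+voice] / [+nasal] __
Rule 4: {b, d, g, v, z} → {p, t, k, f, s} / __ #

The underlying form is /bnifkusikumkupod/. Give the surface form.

Rule 1 (intervocalic voicing): /s/ is a voiceless obstruent between vowels /u/ and /i/, so it voices to [z]. /k/ is a voiceless obstruent between vowels /i/ and /u/, so it voices to [g]. /p/ is a voiceless obstruent between vowels /u/ and /o/, so it voices to [b]. /bnifkusikumkupod/ → bnifkuzigumkubod.
Rule 2 (high vowel syncope): no segment meets the environment; /bnifkuzigumkubod/ is unchanged.
Rule 3 (post-nasal voicing): /k/ is a voiceless stop immediately after the nasal /m/, so it voices to [g]. /bnifkuzigumkubod/ → bnifkuzigumgubod.
Rule 4 (final devoicing): /d/ is a voiced obstruent in word-final position, so it devoices to [t]. /bnifkuzigumgubod/ → bnifkuzigumgubot.

bnifkuzigumgubot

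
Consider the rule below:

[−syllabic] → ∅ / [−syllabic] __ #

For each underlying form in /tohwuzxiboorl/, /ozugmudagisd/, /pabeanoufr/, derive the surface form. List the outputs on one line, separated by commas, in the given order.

tohwuzxiboor, ozugmudagis, pabeanouf

/tohwuzxiboorl/: /l/ is the second consonant of a word-final cluster /rl/, so it deletes. → [tohwuzxiboor].
/ozugmudagisd/: /d/ is the second consonant of a word-final cluster /sd/, so it deletes. → [ozugmudagis].
/pabeanoufr/: /r/ is the second consonant of a word-final cluster /fr/, so it deletes. → [pabeanouf].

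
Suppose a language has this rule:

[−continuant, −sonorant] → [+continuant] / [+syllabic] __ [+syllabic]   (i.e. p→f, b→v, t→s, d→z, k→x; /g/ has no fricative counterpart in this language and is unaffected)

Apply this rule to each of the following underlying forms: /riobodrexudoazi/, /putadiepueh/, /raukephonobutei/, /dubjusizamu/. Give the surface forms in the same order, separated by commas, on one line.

riovodrexuzoazi, pusaziefueh, rauxephonovusei, dubjusizamu

/riobodrexudoazi/: /b/ is a stop between vowels /o/ and /o/, so it spirantizes to the fricative [v]. /d/ is a stop between vowels /u/ and /o/, so it spirantizes to the fricative [z]. → [riovodrexuzoazi].
/putadiepueh/: /t/ is a stop between vowels /u/ and /a/, so it spirantizes to the fricative [s]. /d/ is a stop between vowels /a/ and /i/, so it spirantizes to the fricative [z]. /p/ is a stop between vowels /e/ and /u/, so it spirantizes to the fricative [f]. → [pusaziefueh].
/raukephonobutei/: /k/ is a stop between vowels /u/ and /e/, so it spirantizes to the fricative [x]. /b/ is a stop between vowels /o/ and /u/, so it spirantizes to the fricative [v]. /t/ is a stop between vowels /u/ and /e/, so it spirantizes to the fricative [s]. → [rauxephonovusei].
/dubjusizamu/: the rule's environment is not met; surfaces unchanged as [dubjusizamu].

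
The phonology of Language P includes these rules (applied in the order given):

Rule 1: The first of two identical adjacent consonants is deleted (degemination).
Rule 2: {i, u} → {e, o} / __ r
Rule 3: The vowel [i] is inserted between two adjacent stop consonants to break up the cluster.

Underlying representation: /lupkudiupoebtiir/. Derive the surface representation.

Rule 1 (degemination): no segment meets the environment; /lupkudiupoebtiir/ is unchanged.
Rule 2 (pre-rhotic lowering): /i/ is a high vowel immediately before /r/, so it lowers to [e]. /lupkudiupoebtiir/ → lupkudiupoebtier.
Rule 3 (stop-cluster i-epenthesis): /p/ and /k/ form a stop–stop cluster, so [i] is inserted between them. /b/ and /t/ form a stop–stop cluster, so [i] is inserted between them. /lupkudiupoebtier/ → lupikudiupoebitier.

lupikudiupoebitier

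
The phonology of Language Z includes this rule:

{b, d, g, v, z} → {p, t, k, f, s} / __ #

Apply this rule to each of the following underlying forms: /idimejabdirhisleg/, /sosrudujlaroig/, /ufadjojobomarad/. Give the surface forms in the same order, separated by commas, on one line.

/idimejabdirhisleg/: /g/ is a voiced obstruent in word-final position, so it devoices to [k]. → [idimejabdirhislek].
/sosrudujlaroig/: /g/ is a voiced obstruent in word-final position, so it devoices to [k]. → [sosrudujlaroik].
/ufadjojobomarad/: /d/ is a voiced obstruent in word-final position, so it devoices to [t]. → [ufadjojobomarat].

idimejabdirhislek, sosrudujlaroik, ufadjojobomarat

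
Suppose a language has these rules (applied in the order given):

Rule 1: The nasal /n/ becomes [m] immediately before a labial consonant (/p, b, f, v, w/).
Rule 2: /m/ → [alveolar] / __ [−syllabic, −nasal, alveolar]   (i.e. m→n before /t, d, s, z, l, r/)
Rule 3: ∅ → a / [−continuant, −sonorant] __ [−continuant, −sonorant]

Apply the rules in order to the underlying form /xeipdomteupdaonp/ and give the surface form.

xeipadonteupadaomp

Rule 1 (nasal place assimilation): /n/ precedes the labial consonant /p/, so it assimilates in place to [m]. /xeipdomteupdaonp/ → xeipdomteupdaomp.
Rule 2 (nasal place assimilation): /m/ precedes the alveolar consonant /t/, so it assimilates in place to [n]. /xeipdomteupdaomp/ → xeipdonteupdaomp.
Rule 3 (stop-cluster a-epenthesis): /p/ and /d/ form a stop–stop cluster, so [a] is inserted between them. /p/ and /d/ form a stop–stop cluster, so [a] is inserted between them. /xeipdonteupdaomp/ → xeipadonteupadaomp.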